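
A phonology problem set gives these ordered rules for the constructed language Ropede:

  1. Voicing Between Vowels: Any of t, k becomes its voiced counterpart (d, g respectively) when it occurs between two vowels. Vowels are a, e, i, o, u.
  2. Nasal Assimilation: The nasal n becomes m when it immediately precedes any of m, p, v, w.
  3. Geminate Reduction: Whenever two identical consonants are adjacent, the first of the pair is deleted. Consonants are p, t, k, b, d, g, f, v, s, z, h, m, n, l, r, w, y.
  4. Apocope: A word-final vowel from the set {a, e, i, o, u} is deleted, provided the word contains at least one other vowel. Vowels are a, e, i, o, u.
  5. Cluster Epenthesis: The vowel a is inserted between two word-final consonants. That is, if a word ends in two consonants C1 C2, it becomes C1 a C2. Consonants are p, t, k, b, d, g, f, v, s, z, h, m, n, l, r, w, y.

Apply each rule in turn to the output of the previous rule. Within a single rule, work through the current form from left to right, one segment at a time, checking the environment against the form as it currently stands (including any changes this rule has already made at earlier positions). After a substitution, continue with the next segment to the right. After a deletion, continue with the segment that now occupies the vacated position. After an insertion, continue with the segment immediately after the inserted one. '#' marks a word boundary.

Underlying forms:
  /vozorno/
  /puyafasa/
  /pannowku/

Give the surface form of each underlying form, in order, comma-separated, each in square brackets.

/vozorno/:
  1 Voicing Between Vowels: no change — [vozorno]
  2 Nasal Assimilation: no change — [vozorno]
  3 Geminate Reduction: no change — [vozorno]
  4 Apocope: [vozorno] → [vozorn]
  5 Cluster Epenthesis: [vozorn] → [vozoran]
/puyafasa/:
  1 Voicing Between Vowels: no change — [puyafasa]
  2 Nasal Assimilation: no change — [puyafasa]
  3 Geminate Reduction: no change — [puyafasa]
  4 Apocope: [puyafasa] → [puyafas]
  5 Cluster Epenthesis: no change — [puyafas]
/pannowku/:
  1 Voicing Between Vowels: no change — [pannowku]
  2 Nasal Assimilation: no change — [pannowku]
  3 Geminate Reduction: [pannowku] → [panowku]
  4 Apocope: [panowku] → [panowk]
  5 Cluster Epenthesis: [panowk] → [panowak]

[vozoran], [puyafas], [panowak]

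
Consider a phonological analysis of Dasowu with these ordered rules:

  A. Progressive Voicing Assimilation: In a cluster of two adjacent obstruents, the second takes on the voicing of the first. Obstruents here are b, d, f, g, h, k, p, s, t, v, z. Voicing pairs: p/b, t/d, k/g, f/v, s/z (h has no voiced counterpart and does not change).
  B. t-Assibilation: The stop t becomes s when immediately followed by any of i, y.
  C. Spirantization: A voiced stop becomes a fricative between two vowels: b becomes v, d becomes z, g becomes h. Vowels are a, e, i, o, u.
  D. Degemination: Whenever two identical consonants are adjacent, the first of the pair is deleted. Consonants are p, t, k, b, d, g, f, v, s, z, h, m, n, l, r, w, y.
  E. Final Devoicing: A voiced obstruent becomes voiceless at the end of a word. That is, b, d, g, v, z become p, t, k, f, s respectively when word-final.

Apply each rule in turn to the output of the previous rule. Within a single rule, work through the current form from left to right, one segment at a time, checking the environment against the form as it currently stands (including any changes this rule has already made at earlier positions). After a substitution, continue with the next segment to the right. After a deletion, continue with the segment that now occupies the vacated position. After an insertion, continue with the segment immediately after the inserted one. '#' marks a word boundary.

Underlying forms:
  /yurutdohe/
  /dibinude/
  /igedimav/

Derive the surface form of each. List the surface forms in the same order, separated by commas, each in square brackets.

[yurutohe], [divinuze], [ihezimaf]

/yurutdohe/:
  A Progressive Voicing Assimilation: [yurutdohe] → [yuruttohe]
  B t-Assibilation: no change — [yuruttohe]
  C Spirantization: no change — [yuruttohe]
  D Degemination: [yuruttohe] → [yurutohe]
  E Final Devoicing: no change — [yurutohe]
/dibinude/:
  A Progressive Voicing Assimilation: no change — [dibinude]
  B t-Assibilation: no change — [dibinude]
  C Spirantization: [dibinude] → [divinuze]
  D Degemination: no change — [divinuze]
  E Final Devoicing: no change — [divinuze]
/igedimav/:
  A Progressive Voicing Assimilation: no change — [igedimav]
  B t-Assibilation: no change — [igedimav]
  C Spirantization: [igedimav] → [ihezimav]
  D Degemination: no change — [ihezimav]
  E Final Devoicing: [ihezimav] → [ihezimaf]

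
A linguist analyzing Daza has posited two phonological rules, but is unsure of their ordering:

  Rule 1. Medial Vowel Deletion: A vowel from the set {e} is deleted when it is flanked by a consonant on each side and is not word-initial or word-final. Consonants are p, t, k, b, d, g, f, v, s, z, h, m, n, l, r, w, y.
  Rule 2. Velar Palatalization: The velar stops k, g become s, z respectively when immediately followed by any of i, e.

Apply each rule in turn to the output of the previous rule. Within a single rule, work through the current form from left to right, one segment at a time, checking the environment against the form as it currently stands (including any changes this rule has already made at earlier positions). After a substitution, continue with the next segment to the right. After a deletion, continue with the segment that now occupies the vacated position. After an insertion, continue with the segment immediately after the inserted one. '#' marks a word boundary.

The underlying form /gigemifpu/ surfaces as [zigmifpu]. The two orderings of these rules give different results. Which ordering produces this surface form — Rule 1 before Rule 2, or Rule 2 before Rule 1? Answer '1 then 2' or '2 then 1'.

1 then 2

Order 1 then 2:
  1 Medial Vowel Deletion: [gigemifpu] → [gigmifpu]
  2 Velar Palatalization: [gigmifpu] → [zigmifpu]
  result: [zigmifpu]
Order 2 then 1:
  2 Velar Palatalization: [gigemifpu] → [zizemifpu]
  1 Medial Vowel Deletion: [zizemifpu] → [zizmifpu]
  result: [zizmifpu]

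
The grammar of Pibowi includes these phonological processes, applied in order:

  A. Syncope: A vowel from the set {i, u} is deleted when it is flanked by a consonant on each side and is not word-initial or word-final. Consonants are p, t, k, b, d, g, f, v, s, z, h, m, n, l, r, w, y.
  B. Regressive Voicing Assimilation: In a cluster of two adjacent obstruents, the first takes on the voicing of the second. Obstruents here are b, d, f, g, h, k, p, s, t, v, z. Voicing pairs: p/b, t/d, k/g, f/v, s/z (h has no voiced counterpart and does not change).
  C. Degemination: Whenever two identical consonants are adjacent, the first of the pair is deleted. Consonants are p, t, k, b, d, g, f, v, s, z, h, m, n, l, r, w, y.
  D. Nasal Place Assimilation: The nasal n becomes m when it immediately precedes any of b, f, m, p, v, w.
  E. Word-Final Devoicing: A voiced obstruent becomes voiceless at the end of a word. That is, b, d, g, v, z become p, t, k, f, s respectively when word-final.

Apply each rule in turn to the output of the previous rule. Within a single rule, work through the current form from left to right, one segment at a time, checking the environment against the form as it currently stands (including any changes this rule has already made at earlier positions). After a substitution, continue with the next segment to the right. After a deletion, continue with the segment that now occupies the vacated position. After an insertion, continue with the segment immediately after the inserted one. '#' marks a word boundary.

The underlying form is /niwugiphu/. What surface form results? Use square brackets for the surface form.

[mwkphu]

A Syncope: [niwugiphu] → [nwgphu]
B Regressive Voicing Assimilation: [nwgphu] → [nwkphu]
C Degemination: no change — [nwkphu]
D Nasal Place Assimilation: [nwkphu] → [mwkphu]
E Word-Final Devoicing: no change — [mwkphu]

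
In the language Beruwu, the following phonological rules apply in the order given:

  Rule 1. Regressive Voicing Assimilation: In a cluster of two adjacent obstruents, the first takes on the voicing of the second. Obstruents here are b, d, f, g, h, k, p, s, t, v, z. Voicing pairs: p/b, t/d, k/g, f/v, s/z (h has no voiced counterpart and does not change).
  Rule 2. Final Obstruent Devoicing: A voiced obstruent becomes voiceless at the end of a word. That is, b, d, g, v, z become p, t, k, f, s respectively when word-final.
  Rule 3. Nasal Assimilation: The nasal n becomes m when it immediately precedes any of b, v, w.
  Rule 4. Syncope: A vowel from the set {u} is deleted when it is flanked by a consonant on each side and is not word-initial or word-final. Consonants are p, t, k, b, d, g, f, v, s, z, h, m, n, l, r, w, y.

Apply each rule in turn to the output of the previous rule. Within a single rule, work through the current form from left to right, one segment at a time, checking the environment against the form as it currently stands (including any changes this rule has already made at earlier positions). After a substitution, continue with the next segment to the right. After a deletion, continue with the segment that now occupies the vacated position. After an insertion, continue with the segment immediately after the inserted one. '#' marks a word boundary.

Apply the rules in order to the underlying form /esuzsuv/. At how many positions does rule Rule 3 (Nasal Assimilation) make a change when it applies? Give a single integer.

0

Rule 1 Regressive Voicing Assimilation: [esuzsuv] → [esussuv]
Rule 2 Final Obstruent Devoicing: [esussuv] → [esussuf]
Rule 3 Nasal Assimilation: no change — [esussuf]
Rule 4 Syncope: [esussuf] → [esssf]
Rule Rule 3 changed 0 position(s).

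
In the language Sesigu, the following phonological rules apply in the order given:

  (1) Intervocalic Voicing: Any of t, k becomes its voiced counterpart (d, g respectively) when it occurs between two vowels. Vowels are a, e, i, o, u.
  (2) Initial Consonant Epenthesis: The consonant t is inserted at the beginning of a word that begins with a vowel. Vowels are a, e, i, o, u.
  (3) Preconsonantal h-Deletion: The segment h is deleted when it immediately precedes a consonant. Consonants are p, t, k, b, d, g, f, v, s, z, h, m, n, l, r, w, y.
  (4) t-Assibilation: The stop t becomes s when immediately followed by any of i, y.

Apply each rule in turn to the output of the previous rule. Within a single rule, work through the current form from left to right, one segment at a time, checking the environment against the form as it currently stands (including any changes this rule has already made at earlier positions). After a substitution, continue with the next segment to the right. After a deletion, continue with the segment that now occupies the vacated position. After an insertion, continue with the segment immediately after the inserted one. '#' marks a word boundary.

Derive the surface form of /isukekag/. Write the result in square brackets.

(1) Intervocalic Voicing: [isukekag] → [isugegag]
(2) Initial Consonant Epenthesis: [isugegag] → [tisugegag]
(3) Preconsonantal h-Deletion: no change — [tisugegag]
(4) t-Assibilation: [tisugegag] → [sisugegag]

[sisugegag]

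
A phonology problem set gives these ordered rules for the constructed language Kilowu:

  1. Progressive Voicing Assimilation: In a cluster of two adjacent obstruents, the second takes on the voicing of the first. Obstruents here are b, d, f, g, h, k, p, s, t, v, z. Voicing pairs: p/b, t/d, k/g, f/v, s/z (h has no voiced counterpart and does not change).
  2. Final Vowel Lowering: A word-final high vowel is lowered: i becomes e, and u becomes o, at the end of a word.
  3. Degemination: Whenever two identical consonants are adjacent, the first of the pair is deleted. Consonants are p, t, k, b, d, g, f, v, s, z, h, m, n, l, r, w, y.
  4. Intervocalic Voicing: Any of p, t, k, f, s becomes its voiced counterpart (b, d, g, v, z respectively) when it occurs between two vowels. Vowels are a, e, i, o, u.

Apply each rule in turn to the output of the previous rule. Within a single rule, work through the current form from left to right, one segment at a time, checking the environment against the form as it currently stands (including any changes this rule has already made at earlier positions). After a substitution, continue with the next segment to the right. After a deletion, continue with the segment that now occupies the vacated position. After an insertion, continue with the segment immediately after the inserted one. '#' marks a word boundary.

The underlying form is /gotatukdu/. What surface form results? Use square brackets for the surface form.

[godadukto]

1 Progressive Voicing Assimilation: [gotatukdu] → [gotatuktu]
2 Final Vowel Lowering: [gotatuktu] → [gotatukto]
3 Degemination: no change — [gotatukto]
4 Intervocalic Voicing: [gotatukto] → [godadukto]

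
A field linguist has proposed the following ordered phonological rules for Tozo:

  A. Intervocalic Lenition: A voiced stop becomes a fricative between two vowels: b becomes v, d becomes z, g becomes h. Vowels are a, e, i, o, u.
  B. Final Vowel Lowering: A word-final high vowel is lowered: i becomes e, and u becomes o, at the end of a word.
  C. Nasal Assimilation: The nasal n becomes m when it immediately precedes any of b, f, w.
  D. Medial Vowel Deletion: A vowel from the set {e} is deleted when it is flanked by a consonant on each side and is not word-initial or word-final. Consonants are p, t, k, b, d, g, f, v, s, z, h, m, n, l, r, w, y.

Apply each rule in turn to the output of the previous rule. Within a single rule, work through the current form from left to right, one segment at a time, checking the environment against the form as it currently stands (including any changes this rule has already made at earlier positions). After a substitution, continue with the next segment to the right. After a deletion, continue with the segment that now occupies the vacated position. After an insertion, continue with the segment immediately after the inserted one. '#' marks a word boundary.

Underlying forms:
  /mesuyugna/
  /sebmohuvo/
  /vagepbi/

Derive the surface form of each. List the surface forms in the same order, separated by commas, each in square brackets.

[msuyugna], [sbmohuvo], [vahpbe]

/mesuyugna/:
  A Intervocalic Lenition: no change — [mesuyugna]
  B Final Vowel Lowering: no change — [mesuyugna]
  C Nasal Assimilation: no change — [mesuyugna]
  D Medial Vowel Deletion: [mesuyugna] → [msuyugna]
/sebmohuvo/:
  A Intervocalic Lenition: no change — [sebmohuvo]
  B Final Vowel Lowering: no change — [sebmohuvo]
  C Nasal Assimilation: no change — [sebmohuvo]
  D Medial Vowel Deletion: [sebmohuvo] → [sbmohuvo]
/vagepbi/:
  A Intervocalic Lenition: [vagepbi] → [vahepbi]
  B Final Vowel Lowering: [vahepbi] → [vahepbe]
  C Nasal Assimilation: no change — [vahepbe]
  D Medial Vowel Deletion: [vahepbe] → [vahpbe]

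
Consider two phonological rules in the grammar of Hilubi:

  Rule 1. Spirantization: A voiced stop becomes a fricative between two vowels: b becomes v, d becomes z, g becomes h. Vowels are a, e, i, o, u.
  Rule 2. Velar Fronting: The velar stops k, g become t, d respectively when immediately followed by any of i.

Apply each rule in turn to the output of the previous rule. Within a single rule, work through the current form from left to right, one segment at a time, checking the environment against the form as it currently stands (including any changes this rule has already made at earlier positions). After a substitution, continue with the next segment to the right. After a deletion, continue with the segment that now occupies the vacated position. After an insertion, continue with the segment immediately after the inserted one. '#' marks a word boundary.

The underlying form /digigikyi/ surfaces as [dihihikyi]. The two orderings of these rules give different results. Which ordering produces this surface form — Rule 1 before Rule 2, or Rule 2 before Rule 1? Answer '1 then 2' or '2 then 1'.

Order 1 then 2:
  1 Spirantization: [digigikyi] → [dihihikyi]
  2 Velar Fronting: no change — [dihihikyi]
  result: [dihihikyi]
Order 2 then 1:
  2 Velar Fronting: [digigikyi] → [dididikyi]
  1 Spirantization: [dididikyi] → [dizizikyi]
  result: [dizizikyi]

1 then 2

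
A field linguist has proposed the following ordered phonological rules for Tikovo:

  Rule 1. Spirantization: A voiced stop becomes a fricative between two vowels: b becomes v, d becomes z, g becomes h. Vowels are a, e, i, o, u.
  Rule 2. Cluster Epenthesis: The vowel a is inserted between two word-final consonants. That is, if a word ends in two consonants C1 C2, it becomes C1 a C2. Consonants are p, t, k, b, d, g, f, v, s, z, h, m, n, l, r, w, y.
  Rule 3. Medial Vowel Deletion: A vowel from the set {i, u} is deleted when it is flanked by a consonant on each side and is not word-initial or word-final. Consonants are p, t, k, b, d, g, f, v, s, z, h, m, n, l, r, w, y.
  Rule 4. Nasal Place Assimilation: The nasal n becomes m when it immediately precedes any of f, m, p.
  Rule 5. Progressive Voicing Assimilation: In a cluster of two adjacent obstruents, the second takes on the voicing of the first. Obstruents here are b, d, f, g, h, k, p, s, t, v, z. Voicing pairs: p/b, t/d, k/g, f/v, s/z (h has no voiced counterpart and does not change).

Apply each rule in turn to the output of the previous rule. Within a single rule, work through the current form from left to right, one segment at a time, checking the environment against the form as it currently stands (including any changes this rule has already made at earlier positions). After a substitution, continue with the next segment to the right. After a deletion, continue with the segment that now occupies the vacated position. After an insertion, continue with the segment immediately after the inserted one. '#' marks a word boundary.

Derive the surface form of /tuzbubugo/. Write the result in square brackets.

[tspfho]

Rule 1 Spirantization: [tuzbubugo] → [tuzbuvuho]
Rule 2 Cluster Epenthesis: no change — [tuzbuvuho]
Rule 3 Medial Vowel Deletion: [tuzbuvuho] → [tzbvho]
Rule 4 Nasal Place Assimilation: no change — [tzbvho]
Rule 5 Progressive Voicing Assimilation: [tzbvho] → [tspfho]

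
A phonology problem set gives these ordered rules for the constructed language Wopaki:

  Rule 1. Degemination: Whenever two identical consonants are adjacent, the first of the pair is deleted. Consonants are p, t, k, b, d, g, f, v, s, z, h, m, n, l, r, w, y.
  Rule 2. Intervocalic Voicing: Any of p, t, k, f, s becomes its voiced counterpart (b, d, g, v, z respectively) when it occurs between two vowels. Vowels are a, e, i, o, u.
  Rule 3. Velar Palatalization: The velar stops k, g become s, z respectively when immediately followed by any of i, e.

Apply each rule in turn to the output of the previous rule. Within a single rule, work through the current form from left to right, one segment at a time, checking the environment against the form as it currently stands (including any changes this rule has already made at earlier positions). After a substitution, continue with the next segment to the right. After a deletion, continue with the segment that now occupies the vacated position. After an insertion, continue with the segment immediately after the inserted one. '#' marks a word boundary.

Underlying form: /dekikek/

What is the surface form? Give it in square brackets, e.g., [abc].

[dezizek]

Rule 1 Degemination: no change — [dekikek]
Rule 2 Intervocalic Voicing: [dekikek] → [degigek]
Rule 3 Velar Palatalization: [degigek] → [dezizek]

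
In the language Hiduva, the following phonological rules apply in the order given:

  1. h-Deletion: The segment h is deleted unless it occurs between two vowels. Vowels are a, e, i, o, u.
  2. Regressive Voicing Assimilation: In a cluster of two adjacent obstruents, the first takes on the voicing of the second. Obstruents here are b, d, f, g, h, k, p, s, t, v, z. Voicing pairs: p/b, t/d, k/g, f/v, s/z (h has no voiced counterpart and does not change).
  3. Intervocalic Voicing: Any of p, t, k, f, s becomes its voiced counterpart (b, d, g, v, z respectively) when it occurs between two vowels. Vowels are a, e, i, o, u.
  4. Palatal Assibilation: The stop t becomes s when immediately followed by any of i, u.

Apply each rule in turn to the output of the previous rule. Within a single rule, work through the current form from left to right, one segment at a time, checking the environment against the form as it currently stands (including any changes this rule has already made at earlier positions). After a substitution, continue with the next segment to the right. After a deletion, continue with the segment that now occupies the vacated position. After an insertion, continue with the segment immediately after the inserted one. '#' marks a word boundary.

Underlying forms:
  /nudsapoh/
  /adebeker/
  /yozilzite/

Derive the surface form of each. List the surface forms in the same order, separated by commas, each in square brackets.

[nutsabo], [adebeger], [yozilzide]

/nudsapoh/:
  1 h-Deletion: [nudsapoh] → [nudsapo]
  2 Regressive Voicing Assimilation: [nudsapo] → [nutsapo]
  3 Intervocalic Voicing: [nutsapo] → [nutsabo]
  4 Palatal Assibilation: no change — [nutsabo]
/adebeker/:
  1 h-Deletion: no change — [adebeker]
  2 Regressive Voicing Assimilation: no change — [adebeker]
  3 Intervocalic Voicing: [adebeker] → [adebeger]
  4 Palatal Assibilation: no change — [adebeger]
/yozilzite/:
  1 h-Deletion: no change — [yozilzite]
  2 Regressive Voicing Assimilation: no change — [yozilzite]
  3 Intervocalic Voicing: [yozilzite] → [yozilzide]
  4 Palatal Assibilation: no change — [yozilzide]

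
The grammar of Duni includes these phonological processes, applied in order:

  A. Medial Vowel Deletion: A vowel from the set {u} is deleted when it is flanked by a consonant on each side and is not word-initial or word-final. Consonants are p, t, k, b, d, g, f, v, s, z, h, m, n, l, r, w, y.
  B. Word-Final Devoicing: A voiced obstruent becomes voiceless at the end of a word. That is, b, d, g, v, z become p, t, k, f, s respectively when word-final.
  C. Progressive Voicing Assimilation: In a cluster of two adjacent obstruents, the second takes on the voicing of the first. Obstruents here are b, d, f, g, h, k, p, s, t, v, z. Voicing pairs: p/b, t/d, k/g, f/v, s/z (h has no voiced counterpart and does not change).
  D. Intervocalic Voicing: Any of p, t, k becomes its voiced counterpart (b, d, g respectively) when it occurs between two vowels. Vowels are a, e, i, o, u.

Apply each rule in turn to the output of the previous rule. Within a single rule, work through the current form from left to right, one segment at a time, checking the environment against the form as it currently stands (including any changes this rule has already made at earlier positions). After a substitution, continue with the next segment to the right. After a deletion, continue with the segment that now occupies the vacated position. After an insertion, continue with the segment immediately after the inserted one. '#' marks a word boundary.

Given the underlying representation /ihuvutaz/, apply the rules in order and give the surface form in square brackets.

[ihftas]

A Medial Vowel Deletion: [ihuvutaz] → [ihvtaz]
B Word-Final Devoicing: [ihvtaz] → [ihvtas]
C Progressive Voicing Assimilation: [ihvtas] → [ihftas]
D Intervocalic Voicing: no change — [ihftas]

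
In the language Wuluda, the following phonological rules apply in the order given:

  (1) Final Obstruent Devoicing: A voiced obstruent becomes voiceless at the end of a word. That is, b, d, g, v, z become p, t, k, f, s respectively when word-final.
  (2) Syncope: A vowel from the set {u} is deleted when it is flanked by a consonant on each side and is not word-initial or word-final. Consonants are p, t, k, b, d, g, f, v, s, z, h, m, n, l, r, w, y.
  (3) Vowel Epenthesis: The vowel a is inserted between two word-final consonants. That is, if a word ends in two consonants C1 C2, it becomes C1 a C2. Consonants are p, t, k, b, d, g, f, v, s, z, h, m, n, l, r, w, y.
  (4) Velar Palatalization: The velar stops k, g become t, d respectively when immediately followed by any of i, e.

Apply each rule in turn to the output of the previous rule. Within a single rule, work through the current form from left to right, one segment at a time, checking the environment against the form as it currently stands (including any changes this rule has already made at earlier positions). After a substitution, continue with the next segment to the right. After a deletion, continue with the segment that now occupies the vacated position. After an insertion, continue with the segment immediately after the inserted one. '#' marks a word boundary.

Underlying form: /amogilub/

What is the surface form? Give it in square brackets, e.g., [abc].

[amodilap]

(1) Final Obstruent Devoicing: [amogilub] → [amogilup]
(2) Syncope: [amogilup] → [amogilp]
(3) Vowel Epenthesis: [amogilp] → [amogilap]
(4) Velar Palatalization: [amogilap] → [amodilap]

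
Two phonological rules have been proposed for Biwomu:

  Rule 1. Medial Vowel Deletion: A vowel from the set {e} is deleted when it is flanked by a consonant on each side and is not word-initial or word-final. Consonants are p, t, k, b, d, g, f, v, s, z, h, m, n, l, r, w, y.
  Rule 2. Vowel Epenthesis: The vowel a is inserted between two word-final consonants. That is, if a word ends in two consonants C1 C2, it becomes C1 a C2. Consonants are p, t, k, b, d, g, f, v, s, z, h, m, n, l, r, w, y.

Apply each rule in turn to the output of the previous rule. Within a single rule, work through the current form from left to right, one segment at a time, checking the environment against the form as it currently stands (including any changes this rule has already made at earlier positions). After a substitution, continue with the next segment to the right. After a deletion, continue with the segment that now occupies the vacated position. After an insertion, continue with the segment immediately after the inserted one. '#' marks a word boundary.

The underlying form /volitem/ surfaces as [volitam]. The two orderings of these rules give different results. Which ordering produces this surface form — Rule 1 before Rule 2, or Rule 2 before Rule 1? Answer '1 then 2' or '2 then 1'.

Order 1 then 2:
  1 Medial Vowel Deletion: [volitem] → [volitm]
  2 Vowel Epenthesis: [volitm] → [volitam]
  result: [volitam]
Order 2 then 1:
  2 Vowel Epenthesis: no change — [volitem]
  1 Medial Vowel Deletion: [volitem] → [volitm]
  result: [volitm]

1 then 2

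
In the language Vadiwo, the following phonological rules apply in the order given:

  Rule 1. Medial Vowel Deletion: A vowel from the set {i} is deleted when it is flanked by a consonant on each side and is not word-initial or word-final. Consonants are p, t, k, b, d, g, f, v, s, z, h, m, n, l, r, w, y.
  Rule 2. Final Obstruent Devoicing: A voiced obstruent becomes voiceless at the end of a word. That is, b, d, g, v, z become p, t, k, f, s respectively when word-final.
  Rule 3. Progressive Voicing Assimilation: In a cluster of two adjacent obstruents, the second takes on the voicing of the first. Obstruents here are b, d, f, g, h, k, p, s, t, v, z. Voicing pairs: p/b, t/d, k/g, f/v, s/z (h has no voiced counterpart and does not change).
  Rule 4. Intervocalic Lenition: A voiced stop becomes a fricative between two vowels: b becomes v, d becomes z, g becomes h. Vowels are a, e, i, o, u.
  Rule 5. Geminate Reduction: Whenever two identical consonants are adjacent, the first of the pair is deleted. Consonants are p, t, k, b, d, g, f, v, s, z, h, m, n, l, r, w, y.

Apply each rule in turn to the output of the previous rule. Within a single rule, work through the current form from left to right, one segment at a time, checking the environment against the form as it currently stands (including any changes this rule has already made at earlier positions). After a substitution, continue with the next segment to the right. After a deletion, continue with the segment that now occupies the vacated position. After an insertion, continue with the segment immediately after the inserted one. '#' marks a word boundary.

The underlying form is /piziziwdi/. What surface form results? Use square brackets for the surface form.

Rule 1 Medial Vowel Deletion: [piziziwdi] → [pzzwdi]
Rule 2 Final Obstruent Devoicing: no change — [pzzwdi]
Rule 3 Progressive Voicing Assimilation: [pzzwdi] → [psswdi]
Rule 4 Intervocalic Lenition: no change — [psswdi]
Rule 5 Geminate Reduction: [psswdi] → [pswdi]

[pswdi]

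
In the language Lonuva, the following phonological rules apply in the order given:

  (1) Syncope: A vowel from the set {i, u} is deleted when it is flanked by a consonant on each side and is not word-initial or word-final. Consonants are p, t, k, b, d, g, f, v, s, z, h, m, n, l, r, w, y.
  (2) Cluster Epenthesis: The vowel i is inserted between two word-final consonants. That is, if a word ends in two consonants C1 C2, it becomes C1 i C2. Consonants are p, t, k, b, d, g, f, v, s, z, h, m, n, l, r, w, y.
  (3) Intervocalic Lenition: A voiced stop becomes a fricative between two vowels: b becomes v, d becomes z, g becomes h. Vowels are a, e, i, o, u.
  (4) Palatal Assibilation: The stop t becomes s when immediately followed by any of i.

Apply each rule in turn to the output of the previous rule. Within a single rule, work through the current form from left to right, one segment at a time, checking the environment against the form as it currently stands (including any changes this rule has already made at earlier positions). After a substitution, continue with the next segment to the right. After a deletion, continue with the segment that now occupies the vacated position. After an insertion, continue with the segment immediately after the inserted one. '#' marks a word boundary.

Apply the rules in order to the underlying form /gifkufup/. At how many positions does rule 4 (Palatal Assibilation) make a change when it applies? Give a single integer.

0

(1) Syncope: [gifkufup] → [gfkfp]
(2) Cluster Epenthesis: [gfkfp] → [gfkfip]
(3) Intervocalic Lenition: no change — [gfkfip]
(4) Palatal Assibilation: no change — [gfkfip]
Rule 4 changed 0 position(s).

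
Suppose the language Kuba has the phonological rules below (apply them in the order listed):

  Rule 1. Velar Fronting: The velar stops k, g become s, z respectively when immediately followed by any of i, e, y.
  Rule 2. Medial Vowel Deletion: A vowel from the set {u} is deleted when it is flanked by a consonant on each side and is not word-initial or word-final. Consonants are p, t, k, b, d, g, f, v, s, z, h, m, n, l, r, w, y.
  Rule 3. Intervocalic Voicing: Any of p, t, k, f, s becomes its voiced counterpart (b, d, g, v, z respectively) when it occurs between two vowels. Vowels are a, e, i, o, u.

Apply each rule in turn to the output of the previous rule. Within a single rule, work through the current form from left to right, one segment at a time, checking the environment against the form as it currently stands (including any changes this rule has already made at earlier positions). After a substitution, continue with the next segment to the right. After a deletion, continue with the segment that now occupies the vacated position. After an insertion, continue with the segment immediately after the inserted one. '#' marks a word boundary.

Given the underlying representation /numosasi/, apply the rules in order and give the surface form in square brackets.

[nmozazi]

Rule 1 Velar Fronting: no change — [numosasi]
Rule 2 Medial Vowel Deletion: [numosasi] → [nmosasi]
Rule 3 Intervocalic Voicing: [nmosasi] → [nmozazi]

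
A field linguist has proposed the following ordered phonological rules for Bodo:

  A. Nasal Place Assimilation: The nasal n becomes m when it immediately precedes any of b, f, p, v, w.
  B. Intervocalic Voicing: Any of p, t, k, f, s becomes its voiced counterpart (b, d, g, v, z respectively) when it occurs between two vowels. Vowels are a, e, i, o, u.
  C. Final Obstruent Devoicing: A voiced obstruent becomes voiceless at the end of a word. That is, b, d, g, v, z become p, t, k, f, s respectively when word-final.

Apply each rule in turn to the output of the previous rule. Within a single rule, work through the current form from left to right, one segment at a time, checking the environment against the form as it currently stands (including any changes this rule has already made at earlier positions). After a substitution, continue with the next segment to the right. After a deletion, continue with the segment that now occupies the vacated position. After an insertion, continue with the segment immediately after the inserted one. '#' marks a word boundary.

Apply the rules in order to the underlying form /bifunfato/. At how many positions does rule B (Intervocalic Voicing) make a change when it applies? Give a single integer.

A Nasal Place Assimilation: [bifunfato] → [bifumfato]
B Intervocalic Voicing: [bifumfato] → [bivumfado]
C Final Obstruent Devoicing: no change — [bivumfado]
Rule B changed 2 position(s).

2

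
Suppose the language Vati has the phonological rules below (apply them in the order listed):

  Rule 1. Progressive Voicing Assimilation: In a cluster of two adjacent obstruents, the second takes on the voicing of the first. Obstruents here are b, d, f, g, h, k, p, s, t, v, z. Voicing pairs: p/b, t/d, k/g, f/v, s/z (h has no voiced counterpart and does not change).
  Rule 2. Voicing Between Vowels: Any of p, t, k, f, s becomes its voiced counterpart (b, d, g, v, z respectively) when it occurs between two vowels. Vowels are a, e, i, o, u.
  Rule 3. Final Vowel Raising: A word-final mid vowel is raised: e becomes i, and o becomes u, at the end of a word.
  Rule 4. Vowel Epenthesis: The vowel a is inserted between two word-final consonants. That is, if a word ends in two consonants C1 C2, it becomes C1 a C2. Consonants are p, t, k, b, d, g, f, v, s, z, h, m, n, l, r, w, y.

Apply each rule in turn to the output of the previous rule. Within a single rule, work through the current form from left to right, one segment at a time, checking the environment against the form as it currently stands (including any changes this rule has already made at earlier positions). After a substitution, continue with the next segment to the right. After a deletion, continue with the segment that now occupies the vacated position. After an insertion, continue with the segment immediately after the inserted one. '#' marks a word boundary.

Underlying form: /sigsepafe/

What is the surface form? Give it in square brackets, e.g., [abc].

Rule 1 Progressive Voicing Assimilation: [sigsepafe] → [sigzepafe]
Rule 2 Voicing Between Vowels: [sigzepafe] → [sigzebave]
Rule 3 Final Vowel Raising: [sigzebave] → [sigzebavi]
Rule 4 Vowel Epenthesis: no change — [sigzebavi]

[sigzebavi]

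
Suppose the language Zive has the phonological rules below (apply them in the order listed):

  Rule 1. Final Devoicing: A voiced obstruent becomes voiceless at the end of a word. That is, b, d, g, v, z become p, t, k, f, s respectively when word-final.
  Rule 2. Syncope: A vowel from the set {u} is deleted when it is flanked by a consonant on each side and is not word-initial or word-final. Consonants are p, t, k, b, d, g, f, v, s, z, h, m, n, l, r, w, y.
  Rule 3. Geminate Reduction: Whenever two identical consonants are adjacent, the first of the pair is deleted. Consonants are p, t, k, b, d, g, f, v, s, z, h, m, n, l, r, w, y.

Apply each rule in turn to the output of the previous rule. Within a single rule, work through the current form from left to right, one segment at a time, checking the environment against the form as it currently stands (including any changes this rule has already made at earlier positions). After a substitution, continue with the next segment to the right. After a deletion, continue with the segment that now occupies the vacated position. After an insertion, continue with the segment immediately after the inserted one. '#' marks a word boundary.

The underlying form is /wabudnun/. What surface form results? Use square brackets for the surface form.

Rule 1 Final Devoicing: no change — [wabudnun]
Rule 2 Syncope: [wabudnun] → [wabdnn]
Rule 3 Geminate Reduction: [wabdnn] → [wabdn]

[wabdn]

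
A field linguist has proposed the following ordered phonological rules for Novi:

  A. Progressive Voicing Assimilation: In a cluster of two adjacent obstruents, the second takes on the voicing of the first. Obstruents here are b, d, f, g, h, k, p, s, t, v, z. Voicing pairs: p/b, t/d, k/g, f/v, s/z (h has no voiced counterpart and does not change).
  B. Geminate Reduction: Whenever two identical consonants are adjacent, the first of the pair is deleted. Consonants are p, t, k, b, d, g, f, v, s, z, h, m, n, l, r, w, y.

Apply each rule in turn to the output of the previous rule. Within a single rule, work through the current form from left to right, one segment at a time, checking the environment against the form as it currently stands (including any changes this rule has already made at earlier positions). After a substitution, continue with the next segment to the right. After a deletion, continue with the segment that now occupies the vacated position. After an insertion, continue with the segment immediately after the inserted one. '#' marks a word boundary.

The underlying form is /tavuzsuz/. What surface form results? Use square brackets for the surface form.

[tavuzuz]

A Progressive Voicing Assimilation: [tavuzsuz] → [tavuzzuz]
B Geminate Reduction: [tavuzzuz] → [tavuzuz]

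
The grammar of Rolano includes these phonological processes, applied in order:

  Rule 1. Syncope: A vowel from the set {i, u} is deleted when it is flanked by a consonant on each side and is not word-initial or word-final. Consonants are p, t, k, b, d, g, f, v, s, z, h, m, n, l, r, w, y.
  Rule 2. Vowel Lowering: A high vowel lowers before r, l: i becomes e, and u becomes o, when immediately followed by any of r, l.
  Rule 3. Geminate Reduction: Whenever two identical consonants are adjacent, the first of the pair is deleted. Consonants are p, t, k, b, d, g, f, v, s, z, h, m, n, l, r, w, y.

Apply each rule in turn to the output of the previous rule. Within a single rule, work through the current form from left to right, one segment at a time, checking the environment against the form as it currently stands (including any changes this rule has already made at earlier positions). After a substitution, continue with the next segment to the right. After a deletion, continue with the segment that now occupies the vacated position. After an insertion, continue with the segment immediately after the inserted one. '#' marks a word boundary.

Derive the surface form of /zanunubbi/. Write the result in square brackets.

Rule 1 Syncope: [zanunubbi] → [zannbbi]
Rule 2 Vowel Lowering: no change — [zannbbi]
Rule 3 Geminate Reduction: [zannbbi] → [zanbi]

[zanbi]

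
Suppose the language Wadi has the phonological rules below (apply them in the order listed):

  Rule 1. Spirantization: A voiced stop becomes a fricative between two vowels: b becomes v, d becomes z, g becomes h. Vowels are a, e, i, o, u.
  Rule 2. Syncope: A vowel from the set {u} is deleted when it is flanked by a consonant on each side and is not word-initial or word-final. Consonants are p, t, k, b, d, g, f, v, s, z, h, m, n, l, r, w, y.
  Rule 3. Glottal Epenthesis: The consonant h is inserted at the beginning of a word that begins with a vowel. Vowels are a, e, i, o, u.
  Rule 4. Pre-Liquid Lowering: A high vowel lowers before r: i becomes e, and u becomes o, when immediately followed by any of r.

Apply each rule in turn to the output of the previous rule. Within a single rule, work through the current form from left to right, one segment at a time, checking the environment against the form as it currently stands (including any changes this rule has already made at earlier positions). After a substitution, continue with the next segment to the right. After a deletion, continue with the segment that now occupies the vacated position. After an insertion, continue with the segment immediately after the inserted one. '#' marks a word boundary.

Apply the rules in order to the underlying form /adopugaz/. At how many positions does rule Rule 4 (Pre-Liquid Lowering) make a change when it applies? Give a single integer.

0

Rule 1 Spirantization: [adopugaz] → [azopuhaz]
Rule 2 Syncope: [azopuhaz] → [azophaz]
Rule 3 Glottal Epenthesis: [azophaz] → [hazophaz]
Rule 4 Pre-Liquid Lowering: no change — [hazophaz]
Rule Rule 4 changed 0 position(s).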